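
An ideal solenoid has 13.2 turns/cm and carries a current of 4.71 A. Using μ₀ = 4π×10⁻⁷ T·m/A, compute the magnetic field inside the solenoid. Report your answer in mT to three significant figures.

B ≈ 7.81 mT

Inside a long solenoid, B = μ₀nI.
B = (4π×10⁻⁷)(1.320×10^3 m⁻¹)(4.71 A) = 7.813×10^-3 T.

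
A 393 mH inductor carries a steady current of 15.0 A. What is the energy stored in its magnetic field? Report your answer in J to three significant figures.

Stored magnetic energy: U = ½LI².
U = ½(0.393 H)(15.0 A)² = 44.21 J.

U ≈ 44.2 J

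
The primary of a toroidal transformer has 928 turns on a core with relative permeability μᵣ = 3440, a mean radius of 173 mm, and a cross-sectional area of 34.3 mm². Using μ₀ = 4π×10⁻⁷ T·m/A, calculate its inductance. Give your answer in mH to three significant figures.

L ≈ 117 mH

For a thin toroid, L = μ₀μᵣN²A/(2πR).
L = (4π×10⁻⁷)(3440)(928)²(3.430×10^-5) / (2π×0.173 m) = 0.11747 H.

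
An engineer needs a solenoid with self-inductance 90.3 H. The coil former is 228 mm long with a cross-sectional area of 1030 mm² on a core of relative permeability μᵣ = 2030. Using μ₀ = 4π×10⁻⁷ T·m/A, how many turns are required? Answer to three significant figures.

N ≈ 2800 turns

A = 1030 mm² = 1.030×10^-3 m².
From L = μ₀μᵣN²A/ℓ, N = √(Lℓ / (μ₀μᵣA)).
N = √[(90.3)(0.228) / ((4π×10⁻⁷)(2030)×1.030×10^-3)] = √(7.836×10^6) ≈ 2799.2.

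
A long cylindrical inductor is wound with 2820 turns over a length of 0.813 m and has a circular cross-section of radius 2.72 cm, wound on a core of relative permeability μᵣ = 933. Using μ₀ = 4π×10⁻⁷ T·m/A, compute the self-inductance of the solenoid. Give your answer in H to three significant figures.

L ≈ 26.7 H

A = πr² = π(2.720×10^-2 m)² = 2.324×10^-3 m².
For a long solenoid, L = μ₀μᵣN²A/ℓ.
L = (4π×10⁻⁷)(933)(2820)²(2.324×10^-3)/(0.813 m) = 26.66 H.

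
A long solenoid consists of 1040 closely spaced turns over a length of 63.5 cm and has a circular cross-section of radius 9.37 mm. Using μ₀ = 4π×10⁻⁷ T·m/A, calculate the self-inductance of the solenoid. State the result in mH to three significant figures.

L ≈ 0.590 mH

A = πr² = π(9.370×10^-3 m)² = 2.758×10^-4 m².
For a long solenoid, L = μ₀N²A/ℓ.
L = (4π×10⁻⁷)(1040)²(2.758×10^-4)/(0.635 m) = 5.904×10^-4 H.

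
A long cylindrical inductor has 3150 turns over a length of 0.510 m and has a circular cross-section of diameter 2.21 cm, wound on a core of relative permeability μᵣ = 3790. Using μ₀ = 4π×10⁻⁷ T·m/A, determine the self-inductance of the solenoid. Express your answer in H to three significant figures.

L ≈ 35.5 H

A = π(d/2)² = π(1.105×10^-2 m)² = 3.836×10^-4 m².
For a long solenoid, L = μ₀μᵣN²A/ℓ.
L = (4π×10⁻⁷)(3790)(3150)²(3.836×10^-4)/(0.51 m) = 35.54 H.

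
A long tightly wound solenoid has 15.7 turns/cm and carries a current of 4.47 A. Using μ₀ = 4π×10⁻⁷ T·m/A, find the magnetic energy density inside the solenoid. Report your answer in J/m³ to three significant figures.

B = μ₀nI = (4π×10⁻⁷)(1.570×10^3)(4.47) = 8.819×10^-3 T.
u = B²/(2μ₀) = (8.819×10^-3)²/(2×4π×10⁻⁷) = 30.945 J/m³.

u ≈ 30.9 J/m³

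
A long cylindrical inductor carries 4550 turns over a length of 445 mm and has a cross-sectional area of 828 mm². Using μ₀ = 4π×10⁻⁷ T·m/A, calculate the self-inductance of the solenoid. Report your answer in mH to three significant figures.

A = 828 mm² = 8.280×10^-4 m².
For a long solenoid, L = μ₀N²A/ℓ.
L = (4π×10⁻⁷)(4550)²(8.280×10^-4)/(0.445 m) = 4.841×10^-2 H.

L ≈ 48.4 mH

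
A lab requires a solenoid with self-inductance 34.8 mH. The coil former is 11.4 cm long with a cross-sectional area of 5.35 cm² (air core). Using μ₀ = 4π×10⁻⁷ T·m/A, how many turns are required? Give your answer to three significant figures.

N ≈ 2430 turns

A = 5.35 cm² = 5.350×10^-4 m².
From L = μ₀N²A/ℓ, N = √(Lℓ / (μ₀A)).
N = √[(3.480×10^-2)(0.114) / ((4π×10⁻⁷)×5.350×10^-4)] = √(5.901×10^6) ≈ 2429.2.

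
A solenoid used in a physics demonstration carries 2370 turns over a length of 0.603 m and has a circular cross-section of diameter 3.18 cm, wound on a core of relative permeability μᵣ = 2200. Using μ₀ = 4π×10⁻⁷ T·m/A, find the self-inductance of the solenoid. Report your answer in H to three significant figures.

L ≈ 20.5 H

A = π(d/2)² = π(1.590×10^-2 m)² = 7.942×10^-4 m².
For a long solenoid, L = μ₀μᵣN²A/ℓ.
L = (4π×10⁻⁷)(2200)(2370)²(7.942×10^-4)/(0.603 m) = 20.45 H.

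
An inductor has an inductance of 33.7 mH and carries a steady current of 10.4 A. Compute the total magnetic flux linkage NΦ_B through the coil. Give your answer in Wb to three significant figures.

NΦ_B ≈ 0.350 Wb

From L = NΦ_B/I, the flux linkage is NΦ_B = LI.
NΦ_B = (3.370×10^-2 H)(10.4 A) = 0.35048 Wb.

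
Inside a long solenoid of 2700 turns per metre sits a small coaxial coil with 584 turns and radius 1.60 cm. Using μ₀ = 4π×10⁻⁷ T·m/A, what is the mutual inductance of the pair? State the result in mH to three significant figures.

The outer solenoid produces a uniform field B₁ = μ₀n₁I₁ across the inner coil,
so the flux linkage is N₂Φ = N₂B₁A₂ = μ₀n₁N₂A₂·I₁, giving M = μ₀n₁N₂A₂.
A₂ = πr² = π(1.600×10^-2 m)² = 8.042×10^-4 m².
M = (4π×10⁻⁷)(2700)(584)(8.042×10^-4) = 1.594×10^-3 H.

M ≈ 1.59 mH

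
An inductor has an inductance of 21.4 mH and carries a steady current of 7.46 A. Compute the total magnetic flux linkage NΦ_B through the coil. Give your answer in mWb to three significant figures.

From L = NΦ_B/I, the flux linkage is NΦ_B = LI.
NΦ_B = (2.140×10^-2 H)(7.46 A) = 0.1596 Wb.

NΦ_B ≈ 160 mWb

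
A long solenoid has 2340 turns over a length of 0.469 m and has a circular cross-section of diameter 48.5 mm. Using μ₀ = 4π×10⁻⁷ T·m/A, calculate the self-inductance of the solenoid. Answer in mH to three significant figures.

L ≈ 27.1 mH

A = π(d/2)² = π(2.425×10^-2 m)² = 1.847×10^-3 m².
For a long solenoid, L = μ₀N²A/ℓ.
L = (4π×10⁻⁷)(2340)²(1.847×10^-3)/(0.469 m) = 2.710×10^-2 H.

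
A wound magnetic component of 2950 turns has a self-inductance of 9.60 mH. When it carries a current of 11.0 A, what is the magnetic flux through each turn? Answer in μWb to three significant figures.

Φ_B ≈ 35.8 μWb

From L = NΦ_B/I, the flux per turn is Φ_B = LI/N.
Φ_B = (9.600×10^-3 H)(11.0 A)/2950 = 3.580×10^-5 Wb.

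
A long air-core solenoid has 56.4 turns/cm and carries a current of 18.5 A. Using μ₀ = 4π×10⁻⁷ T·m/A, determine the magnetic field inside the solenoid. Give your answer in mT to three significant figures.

Inside a long solenoid, B = μ₀nI.
B = (4π×10⁻⁷)(5.640×10^3 m⁻¹)(18.5 A) = 0.1311 T.

B ≈ 131 mT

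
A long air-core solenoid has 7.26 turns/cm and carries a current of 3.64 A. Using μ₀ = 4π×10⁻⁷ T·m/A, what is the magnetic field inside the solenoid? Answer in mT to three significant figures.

Inside a long solenoid, B = μ₀nI.
B = (4π×10⁻⁷)(726 m⁻¹)(3.64 A) = 3.321×10^-3 T.

B ≈ 3.32 mT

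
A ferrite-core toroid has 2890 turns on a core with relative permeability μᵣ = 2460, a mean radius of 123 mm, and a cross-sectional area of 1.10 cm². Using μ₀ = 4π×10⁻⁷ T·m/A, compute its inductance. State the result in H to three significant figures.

L ≈ 3.67 H

For a thin toroid, L = μ₀μᵣN²A/(2πR).
L = (4π×10⁻⁷)(2460)(2890)²(1.100×10^-4) / (2π×0.123 m) = 3.6749 H.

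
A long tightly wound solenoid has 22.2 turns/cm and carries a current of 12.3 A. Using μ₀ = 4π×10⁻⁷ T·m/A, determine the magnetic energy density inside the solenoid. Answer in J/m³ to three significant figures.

B = μ₀nI = (4π×10⁻⁷)(2.220×10^3)(12.3) = 3.431×10^-2 T.
u = B²/(2μ₀) = (3.431×10^-2)²/(2×4π×10⁻⁷) = 468.49 J/m³.

u ≈ 468 J/m³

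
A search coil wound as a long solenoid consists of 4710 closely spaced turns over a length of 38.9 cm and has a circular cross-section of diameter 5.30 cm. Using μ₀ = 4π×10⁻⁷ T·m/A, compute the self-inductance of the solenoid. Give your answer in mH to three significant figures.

L ≈ 158 mH

A = π(d/2)² = π(2.650×10^-2 m)² = 2.206×10^-3 m².
For a long solenoid, L = μ₀N²A/ℓ.
L = (4π×10⁻⁷)(4710)²(2.206×10^-3)/(0.389 m) = 0.1581 H.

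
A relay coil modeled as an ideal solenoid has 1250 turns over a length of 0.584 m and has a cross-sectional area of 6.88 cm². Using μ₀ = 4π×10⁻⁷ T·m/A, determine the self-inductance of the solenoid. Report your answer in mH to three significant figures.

A = 6.88 cm² = 6.880×10^-4 m².
For a long solenoid, L = μ₀N²A/ℓ.
L = (4π×10⁻⁷)(1250)²(6.880×10^-4)/(0.584 m) = 2.313×10^-3 H.

L ≈ 2.31 mH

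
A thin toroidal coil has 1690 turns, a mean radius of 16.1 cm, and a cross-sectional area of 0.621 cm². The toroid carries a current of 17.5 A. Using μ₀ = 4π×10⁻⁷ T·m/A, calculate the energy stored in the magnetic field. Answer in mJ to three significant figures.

L = μ₀N²A/(2πR) = (4π×10⁻⁷)(1690)²(6.210×10^-5)/(2π×0.161) = 2.203×10^-4 H.
U = ½LI² = ½(2.203×10^-4)(17.5)² = 3.374×10^-2 J.

U ≈ 33.7 mJ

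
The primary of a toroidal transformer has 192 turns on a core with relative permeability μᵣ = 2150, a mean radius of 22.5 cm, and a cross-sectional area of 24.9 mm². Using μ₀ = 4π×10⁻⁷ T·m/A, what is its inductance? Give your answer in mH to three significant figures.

For a thin toroid, L = μ₀μᵣN²A/(2πR).
L = (4π×10⁻⁷)(2150)(192)²(2.490×10^-5) / (2π×0.225 m) = 1.754×10^-3 H.

L ≈ 1.75 mH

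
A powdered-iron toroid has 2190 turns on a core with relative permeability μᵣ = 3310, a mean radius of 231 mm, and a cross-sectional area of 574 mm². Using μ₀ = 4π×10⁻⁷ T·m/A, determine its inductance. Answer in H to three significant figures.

For a thin toroid, L = μ₀μᵣN²A/(2πR).
L = (4π×10⁻⁷)(3310)(2190)²(5.740×10^-4) / (2π×0.231 m) = 7.889 H.

L ≈ 7.89 H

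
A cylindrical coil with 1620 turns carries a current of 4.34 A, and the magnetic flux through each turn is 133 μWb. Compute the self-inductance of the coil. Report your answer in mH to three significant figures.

L ≈ 49.6 mH

Self-inductance is defined by L = NΦ_B/I (flux linkage over current).
L = (1620)(1.330×10^-4 Wb)/(4.34 A) = 4.9645×10^-2 H.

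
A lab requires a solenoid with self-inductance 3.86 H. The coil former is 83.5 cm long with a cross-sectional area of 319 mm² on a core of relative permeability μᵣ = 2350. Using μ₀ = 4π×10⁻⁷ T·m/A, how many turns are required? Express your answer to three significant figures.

A = 319 mm² = 3.190×10^-4 m².
From L = μ₀μᵣN²A/ℓ, N = √(Lℓ / (μ₀μᵣA)).
N = √[(3.86)(0.835) / ((4π×10⁻⁷)(2350)×3.190×10^-4)] = √(3.421×10^6) ≈ 1849.7.

N ≈ 1850 turns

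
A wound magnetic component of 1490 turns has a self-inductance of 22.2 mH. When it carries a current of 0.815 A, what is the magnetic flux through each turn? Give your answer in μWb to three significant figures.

From L = NΦ_B/I, the flux per turn is Φ_B = LI/N.
Φ_B = (2.220×10^-2 H)(0.815 A)/1490 = 1.214×10^-5 Wb.

Φ_B ≈ 12.1 μWb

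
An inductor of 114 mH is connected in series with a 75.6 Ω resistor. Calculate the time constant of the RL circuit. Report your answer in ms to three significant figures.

τ ≈ 1.51 ms

τ = L/R = (0.114 H)/(75.6 Ω) = 1.508×10^-3 s.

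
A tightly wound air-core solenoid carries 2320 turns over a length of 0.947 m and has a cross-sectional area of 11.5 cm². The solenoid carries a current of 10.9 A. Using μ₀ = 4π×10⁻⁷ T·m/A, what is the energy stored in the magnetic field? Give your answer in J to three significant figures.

A = 11.5 cm² = 1.150×10^-3 m².
L = μ₀N²A/ℓ = (4π×10⁻⁷)(2320)²(1.150×10^-3)/(0.947) = 8.214×10^-3 H.
U = ½LI² = ½(8.214×10^-3)(10.9)² = 0.4879 J.

U ≈ 0.488 J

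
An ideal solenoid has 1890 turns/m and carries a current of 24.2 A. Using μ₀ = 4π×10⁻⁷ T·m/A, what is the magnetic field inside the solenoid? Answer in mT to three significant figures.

Inside a long solenoid, B = μ₀nI.
B = (4π×10⁻⁷)(1.890×10^3 m⁻¹)(24.2 A) = 5.748×10^-2 T.

B ≈ 57.5 mT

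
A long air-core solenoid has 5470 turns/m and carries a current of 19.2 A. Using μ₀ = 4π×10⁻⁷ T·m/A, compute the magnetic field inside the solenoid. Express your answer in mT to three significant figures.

Inside a long solenoid, B = μ₀nI.
B = (4π×10⁻⁷)(5.470×10^3 m⁻¹)(19.2 A) = 0.132 T.

B ≈ 132 mT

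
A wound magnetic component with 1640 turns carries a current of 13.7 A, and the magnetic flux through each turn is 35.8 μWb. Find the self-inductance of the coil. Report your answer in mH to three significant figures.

Self-inductance is defined by L = NΦ_B/I (flux linkage over current).
L = (1640)(3.580×10^-5 Wb)/(13.7 A) = 4.286×10^-3 H.

L ≈ 4.29 mH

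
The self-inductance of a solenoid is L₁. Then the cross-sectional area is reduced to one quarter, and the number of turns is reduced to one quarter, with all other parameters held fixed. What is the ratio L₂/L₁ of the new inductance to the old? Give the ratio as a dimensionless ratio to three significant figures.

For a solenoid, L ∝ μᵣN²A/ℓ.
L₂/L₁ = (0.25) × (0.25)^2 = 0.0156.

L₂/L₁ = 0.0156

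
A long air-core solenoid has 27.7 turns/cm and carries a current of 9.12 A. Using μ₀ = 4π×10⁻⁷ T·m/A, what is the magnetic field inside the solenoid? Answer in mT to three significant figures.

Inside a long solenoid, B = μ₀nI.
B = (4π×10⁻⁷)(2.770×10^3 m⁻¹)(9.12 A) = 3.1746×10^-2 T.

B ≈ 31.7 mT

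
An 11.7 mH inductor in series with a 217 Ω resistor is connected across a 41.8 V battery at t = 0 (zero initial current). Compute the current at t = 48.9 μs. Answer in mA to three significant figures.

I ≈ 115 mA

τ = L/R = 1.170×10^-2/217 = 5.392×10^-5 s; final current I_∞ = ε/R = 41.8/217 = 0.1926 A.
I(t) = I_∞(1 − e^(−t/τ)) with t/τ = 0.907.
I = (0.1926)(1 − e^(−0.907)) = 0.1149 A.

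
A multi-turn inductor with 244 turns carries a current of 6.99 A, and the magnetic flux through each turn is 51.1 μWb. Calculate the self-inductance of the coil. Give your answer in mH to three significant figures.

Self-inductance is defined by L = NΦ_B/I (flux linkage over current).
L = (244)(5.110×10^-5 Wb)/(6.99 A) = 1.784×10^-3 H.

L ≈ 1.78 mH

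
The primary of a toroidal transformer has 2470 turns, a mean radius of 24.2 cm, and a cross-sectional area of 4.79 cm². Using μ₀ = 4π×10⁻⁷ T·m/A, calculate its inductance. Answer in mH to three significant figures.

For a thin toroid, L = μ₀N²A/(2πR).
L = (4π×10⁻⁷)(2470)²(4.790×10^-4) / (2π×0.242 m) = 2.415×10^-3 H.

L ≈ 2.42 mH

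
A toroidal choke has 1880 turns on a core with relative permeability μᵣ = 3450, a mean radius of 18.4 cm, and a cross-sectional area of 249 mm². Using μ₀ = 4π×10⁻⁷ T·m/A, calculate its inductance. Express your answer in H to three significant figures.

L ≈ 3.30 H

For a thin toroid, L = μ₀μᵣN²A/(2πR).
L = (4π×10⁻⁷)(3450)(1880)²(2.490×10^-4) / (2π×0.184 m) = 3.3 H.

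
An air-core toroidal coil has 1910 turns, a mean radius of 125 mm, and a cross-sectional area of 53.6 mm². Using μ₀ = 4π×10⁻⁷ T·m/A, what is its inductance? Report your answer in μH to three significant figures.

L ≈ 313 μH

For a thin toroid, L = μ₀N²A/(2πR).
L = (4π×10⁻⁷)(1910)²(5.360×10^-5) / (2π×0.125 m) = 3.129×10^-4 H.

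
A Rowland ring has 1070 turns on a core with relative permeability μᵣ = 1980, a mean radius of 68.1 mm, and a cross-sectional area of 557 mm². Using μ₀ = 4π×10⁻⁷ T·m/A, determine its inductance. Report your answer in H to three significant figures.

L ≈ 3.71 H

For a thin toroid, L = μ₀μᵣN²A/(2πR).
L = (4π×10⁻⁷)(1980)(1070)²(5.570×10^-4) / (2π×6.810×10^-2 m) = 3.708 H.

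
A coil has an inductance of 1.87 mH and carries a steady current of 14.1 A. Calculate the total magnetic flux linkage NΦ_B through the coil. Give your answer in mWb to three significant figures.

From L = NΦ_B/I, the flux linkage is NΦ_B = LI.
NΦ_B = (1.870×10^-3 H)(14.1 A) = 2.637×10^-2 Wb.

NΦ_B ≈ 26.4 mWb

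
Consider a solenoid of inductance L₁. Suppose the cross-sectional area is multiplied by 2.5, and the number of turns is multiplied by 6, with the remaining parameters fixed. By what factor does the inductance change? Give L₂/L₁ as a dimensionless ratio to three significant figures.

L₂/L₁ = 90.0

For a solenoid, L ∝ μᵣN²A/ℓ.
L₂/L₁ = (2.5) × (6)^2 = 90.0.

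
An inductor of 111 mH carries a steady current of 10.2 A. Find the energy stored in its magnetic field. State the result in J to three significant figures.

Stored magnetic energy: U = ½LI².
U = ½(0.111 H)(10.2 A)² = 5.774 J.

U ≈ 5.77 J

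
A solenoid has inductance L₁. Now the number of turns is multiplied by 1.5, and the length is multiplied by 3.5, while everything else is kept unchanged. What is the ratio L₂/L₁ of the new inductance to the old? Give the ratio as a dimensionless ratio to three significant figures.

L₂/L₁ = 0.643

For a solenoid, L ∝ μᵣN²A/ℓ.
L₂/L₁ = (1.5)^2 × (3.5)^-1 = 0.643.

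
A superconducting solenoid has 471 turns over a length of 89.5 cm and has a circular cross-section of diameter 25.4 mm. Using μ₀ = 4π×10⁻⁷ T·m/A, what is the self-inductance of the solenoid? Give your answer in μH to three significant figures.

A = π(d/2)² = π(1.270×10^-2 m)² = 5.067×10^-4 m².
For a long solenoid, L = μ₀N²A/ℓ.
L = (4π×10⁻⁷)(471)²(5.067×10^-4)/(0.895 m) = 1.578×10^-4 H.

L ≈ 158 μH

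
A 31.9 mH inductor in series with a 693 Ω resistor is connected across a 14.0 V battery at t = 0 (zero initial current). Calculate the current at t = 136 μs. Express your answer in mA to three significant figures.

τ = L/R = 3.190×10^-2/693 = 4.603×10^-5 s; final current I_∞ = ε/R = 14.0/693 = 2.020×10^-2 A.
I(t) = I_∞(1 − e^(−t/τ)) with t/τ = 2.954.
I = (2.020×10^-2)(1 − e^(−2.954)) = 1.9149×10^-2 A.

I ≈ 19.1 mA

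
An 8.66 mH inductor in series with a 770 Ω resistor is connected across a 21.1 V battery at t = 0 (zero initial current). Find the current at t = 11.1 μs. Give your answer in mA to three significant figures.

τ = L/R = 8.660×10^-3/770 = 1.1247×10^-5 s; final current I_∞ = ε/R = 21.1/770 = 2.740×10^-2 A.
I(t) = I_∞(1 − e^(−t/τ)) with t/τ = 0.987.
I = (2.740×10^-2)(1 − e^(−0.987)) = 1.719×10^-2 A.

I ≈ 17.2 mA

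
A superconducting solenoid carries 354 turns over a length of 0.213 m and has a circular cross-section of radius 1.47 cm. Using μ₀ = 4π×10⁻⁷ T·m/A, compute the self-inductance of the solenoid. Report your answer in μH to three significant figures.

L ≈ 502 μH

A = πr² = π(1.470×10^-2 m)² = 6.789×10^-4 m².
For a long solenoid, L = μ₀N²A/ℓ.
L = (4π×10⁻⁷)(354)²(6.789×10^-4)/(0.213 m) = 5.019×10^-4 H.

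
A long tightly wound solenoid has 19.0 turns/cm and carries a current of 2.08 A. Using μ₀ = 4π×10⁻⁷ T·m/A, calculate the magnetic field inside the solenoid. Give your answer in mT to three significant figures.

Inside a long solenoid, B = μ₀nI.
B = (4π×10⁻⁷)(1.900×10^3 m⁻¹)(2.08 A) = 4.966×10^-3 T.

B ≈ 4.97 mT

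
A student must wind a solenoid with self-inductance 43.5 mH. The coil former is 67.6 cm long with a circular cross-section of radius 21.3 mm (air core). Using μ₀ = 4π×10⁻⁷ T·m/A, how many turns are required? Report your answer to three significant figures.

N ≈ 4050 turns

A = πr² = π(2.130×10^-2 m)² = 1.425×10^-3 m².
From L = μ₀N²A/ℓ, N = √(Lℓ / (μ₀A)).
N = √[(4.350×10^-2)(0.676) / ((4π×10⁻⁷)×1.425×10^-3)] = √(1.642×10^7) ≈ 4051.9.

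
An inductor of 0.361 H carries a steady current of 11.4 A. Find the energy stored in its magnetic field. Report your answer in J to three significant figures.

U ≈ 23.5 J

Stored magnetic energy: U = ½LI².
U = ½(0.361 H)(11.4 A)² = 23.46 J.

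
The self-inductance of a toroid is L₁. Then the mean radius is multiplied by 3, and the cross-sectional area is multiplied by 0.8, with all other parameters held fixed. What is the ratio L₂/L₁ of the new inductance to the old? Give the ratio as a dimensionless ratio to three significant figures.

L₂/L₁ = 0.267

For a toroid, L ∝ μᵣN²A/R.
L₂/L₁ = (3)^-1 × (0.8) = 0.267.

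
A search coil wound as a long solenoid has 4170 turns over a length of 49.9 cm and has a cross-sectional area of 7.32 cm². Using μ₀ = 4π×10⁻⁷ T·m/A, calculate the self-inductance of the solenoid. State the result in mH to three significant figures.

L ≈ 32.1 mH

A = 7.32 cm² = 7.320×10^-4 m².
For a long solenoid, L = μ₀N²A/ℓ.
L = (4π×10⁻⁷)(4170)²(7.320×10^-4)/(0.499 m) = 3.205×10^-2 H.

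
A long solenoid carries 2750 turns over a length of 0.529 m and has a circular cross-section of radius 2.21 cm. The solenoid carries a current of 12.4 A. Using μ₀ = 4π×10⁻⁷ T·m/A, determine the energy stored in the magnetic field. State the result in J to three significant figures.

U ≈ 2.12 J

A = πr² = π(2.210×10^-2 m)² = 1.534×10^-3 m².
L = μ₀N²A/ℓ = (4π×10⁻⁷)(2750)²(1.534×10^-3)/(0.529) = 2.756×10^-2 H.
U = ½LI² = ½(2.756×10^-2)(12.4)² = 2.119 J.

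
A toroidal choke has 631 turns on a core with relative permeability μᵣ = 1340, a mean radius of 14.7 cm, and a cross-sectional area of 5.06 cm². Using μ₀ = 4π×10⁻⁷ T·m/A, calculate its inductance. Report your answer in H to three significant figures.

L ≈ 0.367 H

For a thin toroid, L = μ₀μᵣN²A/(2πR).
L = (4π×10⁻⁷)(1340)(631)²(5.060×10^-4) / (2π×0.147 m) = 0.3673 H.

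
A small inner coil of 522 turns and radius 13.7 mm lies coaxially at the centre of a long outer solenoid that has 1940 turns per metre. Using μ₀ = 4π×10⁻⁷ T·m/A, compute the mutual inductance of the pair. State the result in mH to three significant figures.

The outer solenoid produces a uniform field B₁ = μ₀n₁I₁ across the inner coil,
so the flux linkage is N₂Φ = N₂B₁A₂ = μ₀n₁N₂A₂·I₁, giving M = μ₀n₁N₂A₂.
A₂ = πr² = π(1.370×10^-2 m)² = 5.896×10^-4 m².
M = (4π×10⁻⁷)(1940)(522)(5.896×10^-4) = 7.504×10^-4 H.

M ≈ 0.750 mH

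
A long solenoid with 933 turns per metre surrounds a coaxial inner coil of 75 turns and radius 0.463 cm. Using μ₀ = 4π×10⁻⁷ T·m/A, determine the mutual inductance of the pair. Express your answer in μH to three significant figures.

The outer solenoid produces a uniform field B₁ = μ₀n₁I₁ across the inner coil,
so the flux linkage is N₂Φ = N₂B₁A₂ = μ₀n₁N₂A₂·I₁, giving M = μ₀n₁N₂A₂.
A₂ = πr² = π(4.630×10^-3 m)² = 6.7346×10^-5 m².
M = (4π×10⁻⁷)(933)(75)(6.7346×10^-5) = 5.922×10^-6 H.

M ≈ 5.92 μH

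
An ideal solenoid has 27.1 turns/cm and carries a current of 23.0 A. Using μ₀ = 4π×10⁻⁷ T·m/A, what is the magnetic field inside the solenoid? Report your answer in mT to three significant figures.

B ≈ 78.3 mT

Inside a long solenoid, B = μ₀nI.
B = (4π×10⁻⁷)(2.710×10^3 m⁻¹)(23.0 A) = 7.833×10^-2 T.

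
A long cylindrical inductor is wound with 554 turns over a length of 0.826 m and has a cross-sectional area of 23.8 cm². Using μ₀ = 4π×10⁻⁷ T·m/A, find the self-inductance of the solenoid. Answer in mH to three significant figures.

A = 23.8 cm² = 2.380×10^-3 m².
For a long solenoid, L = μ₀N²A/ℓ.
L = (4π×10⁻⁷)(554)²(2.380×10^-3)/(0.826 m) = 1.111×10^-3 H.

L ≈ 1.11 mH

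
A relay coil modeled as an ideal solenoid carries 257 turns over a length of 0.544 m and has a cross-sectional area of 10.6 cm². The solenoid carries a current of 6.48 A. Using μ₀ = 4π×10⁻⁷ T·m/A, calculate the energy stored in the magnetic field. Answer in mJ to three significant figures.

U ≈ 3.40 mJ

A = 10.6 cm² = 1.060×10^-3 m².
L = μ₀N²A/ℓ = (4π×10⁻⁷)(257)²(1.060×10^-3)/(0.544) = 1.617×10^-4 H.
U = ½LI² = ½(1.617×10^-4)(6.48)² = 3.395×10^-3 J.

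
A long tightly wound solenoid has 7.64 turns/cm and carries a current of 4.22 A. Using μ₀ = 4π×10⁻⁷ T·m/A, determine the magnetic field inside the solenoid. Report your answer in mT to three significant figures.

Inside a long solenoid, B = μ₀nI.
B = (4π×10⁻⁷)(764 m⁻¹)(4.22 A) = 4.051×10^-3 T.

B ≈ 4.05 mT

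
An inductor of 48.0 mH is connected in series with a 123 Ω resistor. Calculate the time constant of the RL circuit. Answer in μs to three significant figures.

τ = L/R = (4.800×10^-2 H)/(123 Ω) = 3.902×10^-4 s.

τ ≈ 390 μs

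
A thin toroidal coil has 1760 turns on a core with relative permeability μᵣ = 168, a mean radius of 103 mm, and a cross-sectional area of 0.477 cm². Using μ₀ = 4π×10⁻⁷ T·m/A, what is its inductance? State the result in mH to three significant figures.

For a thin toroid, L = μ₀μᵣN²A/(2πR).
L = (4π×10⁻⁷)(168)(1760)²(4.770×10^-5) / (2π×0.103 m) = 4.820×10^-2 H.

L ≈ 48.2 mH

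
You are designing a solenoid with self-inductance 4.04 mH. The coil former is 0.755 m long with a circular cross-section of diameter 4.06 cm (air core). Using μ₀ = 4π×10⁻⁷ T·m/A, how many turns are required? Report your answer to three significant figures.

N ≈ 1370 turns

A = π(d/2)² = π(2.030×10^-2 m)² = 1.2946×10^-3 m².
From L = μ₀N²A/ℓ, N = √(Lℓ / (μ₀A)).
N = √[(4.040×10^-3)(0.755) / ((4π×10⁻⁷)×1.2946×10^-3)] = √(1.8749×10^6) ≈ 1369.3.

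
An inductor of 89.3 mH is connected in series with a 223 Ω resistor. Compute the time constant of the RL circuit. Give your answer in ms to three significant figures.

τ ≈ 0.400 ms

τ = L/R = (8.930×10^-2 H)/(223 Ω) = 4.004×10^-4 s.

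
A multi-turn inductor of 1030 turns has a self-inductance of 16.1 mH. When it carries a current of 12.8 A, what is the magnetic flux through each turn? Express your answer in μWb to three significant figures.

Φ_B ≈ 200 μWb

From L = NΦ_B/I, the flux per turn is Φ_B = LI/N.
Φ_B = (1.610×10^-2 H)(12.8 A)/1030 = 2.001×10^-4 Wb.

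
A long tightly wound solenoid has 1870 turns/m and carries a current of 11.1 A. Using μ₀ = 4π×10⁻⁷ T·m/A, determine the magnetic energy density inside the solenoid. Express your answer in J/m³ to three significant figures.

B = μ₀nI = (4π×10⁻⁷)(1.870×10^3)(11.1) = 2.608×10^-2 T.
u = B²/(2μ₀) = (2.608×10^-2)²/(2×4π×10⁻⁷) = 270.7 J/m³.

u ≈ 271 J/m³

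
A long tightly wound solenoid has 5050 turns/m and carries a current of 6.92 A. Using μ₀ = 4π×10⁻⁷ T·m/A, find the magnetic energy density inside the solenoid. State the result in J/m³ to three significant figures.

B = μ₀nI = (4π×10⁻⁷)(5.050×10^3)(6.92) = 4.391×10^-2 T.
u = B²/(2μ₀) = (4.391×10^-2)²/(2×4π×10⁻⁷) = 767.3 J/m³.

u ≈ 767 J/m³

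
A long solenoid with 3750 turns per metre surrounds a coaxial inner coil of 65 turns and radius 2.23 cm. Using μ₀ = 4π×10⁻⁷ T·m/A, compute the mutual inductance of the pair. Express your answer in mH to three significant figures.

M ≈ 0.479 mH

The outer solenoid produces a uniform field B₁ = μ₀n₁I₁ across the inner coil,
so the flux linkage is N₂Φ = N₂B₁A₂ = μ₀n₁N₂A₂·I₁, giving M = μ₀n₁N₂A₂.
A₂ = πr² = π(2.230×10^-2 m)² = 1.562×10^-3 m².
M = (4π×10⁻⁷)(3750)(65)(1.562×10^-3) = 4.785×10^-4 H.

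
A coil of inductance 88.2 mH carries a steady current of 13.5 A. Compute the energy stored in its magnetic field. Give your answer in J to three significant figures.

U ≈ 8.04 J

Stored magnetic energy: U = ½LI².
U = ½(8.820×10^-2 H)(13.5 A)² = 8.037 J.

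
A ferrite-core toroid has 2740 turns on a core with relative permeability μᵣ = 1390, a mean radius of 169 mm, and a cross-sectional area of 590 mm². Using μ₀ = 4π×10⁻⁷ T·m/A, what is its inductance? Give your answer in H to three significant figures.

L ≈ 7.29 H

For a thin toroid, L = μ₀μᵣN²A/(2πR).
L = (4π×10⁻⁷)(1390)(2740)²(5.900×10^-4) / (2π×0.169 m) = 7.286 H.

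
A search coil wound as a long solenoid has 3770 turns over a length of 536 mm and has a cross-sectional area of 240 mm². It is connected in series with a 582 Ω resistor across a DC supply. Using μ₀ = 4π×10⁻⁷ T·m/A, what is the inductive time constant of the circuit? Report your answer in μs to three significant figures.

A = 240 mm² = 2.400×10^-4 m².
L = μ₀N²A/ℓ = (4π×10⁻⁷)(3770)²(2.400×10^-4)/(0.536) = 7.997×10^-3 H.
τ = L/R = (7.997×10^-3)/(582) = 1.374×10^-5 s.

τ ≈ 13.7 μs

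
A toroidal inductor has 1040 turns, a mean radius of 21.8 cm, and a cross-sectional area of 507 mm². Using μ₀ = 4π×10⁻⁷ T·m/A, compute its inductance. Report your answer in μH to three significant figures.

For a thin toroid, L = μ₀N²A/(2πR).
L = (4π×10⁻⁷)(1040)²(5.070×10^-4) / (2π×0.218 m) = 5.031×10^-4 H.

L ≈ 503 μH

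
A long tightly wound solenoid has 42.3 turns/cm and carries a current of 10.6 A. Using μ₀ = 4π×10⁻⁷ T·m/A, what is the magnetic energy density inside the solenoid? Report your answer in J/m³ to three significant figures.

B = μ₀nI = (4π×10⁻⁷)(4.230×10^3)(10.6) = 5.6345×10^-2 T.
u = B²/(2μ₀) = (5.6345×10^-2)²/(2×4π×10⁻⁷) = 1.263×10^3 J/m³.

u ≈ 1260 J/m³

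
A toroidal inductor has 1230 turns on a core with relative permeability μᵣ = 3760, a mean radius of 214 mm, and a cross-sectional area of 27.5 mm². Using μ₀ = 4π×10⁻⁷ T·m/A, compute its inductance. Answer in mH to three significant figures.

L ≈ 146 mH

For a thin toroid, L = μ₀μᵣN²A/(2πR).
L = (4π×10⁻⁷)(3760)(1230)²(2.750×10^-5) / (2π×0.214 m) = 0.1462 H.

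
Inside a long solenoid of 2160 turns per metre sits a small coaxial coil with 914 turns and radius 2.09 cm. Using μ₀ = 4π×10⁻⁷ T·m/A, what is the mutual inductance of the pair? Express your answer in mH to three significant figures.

The outer solenoid produces a uniform field B₁ = μ₀n₁I₁ across the inner coil,
so the flux linkage is N₂Φ = N₂B₁A₂ = μ₀n₁N₂A₂·I₁, giving M = μ₀n₁N₂A₂.
A₂ = πr² = π(2.090×10^-2 m)² = 1.372×10^-3 m².
M = (4π×10⁻⁷)(2160)(914)(1.372×10^-3) = 3.404×10^-3 H.

M ≈ 3.40 mH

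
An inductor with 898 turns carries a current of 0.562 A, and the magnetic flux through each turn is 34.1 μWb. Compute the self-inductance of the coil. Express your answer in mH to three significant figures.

Self-inductance is defined by L = NΦ_B/I (flux linkage over current).
L = (898)(3.410×10^-5 Wb)/(0.562 A) = 5.449×10^-2 H.

L ≈ 54.5 mH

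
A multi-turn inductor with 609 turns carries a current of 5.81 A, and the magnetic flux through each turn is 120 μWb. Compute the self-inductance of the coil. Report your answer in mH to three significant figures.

Self-inductance is defined by L = NΦ_B/I (flux linkage over current).
L = (609)(1.200×10^-4 Wb)/(5.81 A) = 1.258×10^-2 H.

L ≈ 12.6 mH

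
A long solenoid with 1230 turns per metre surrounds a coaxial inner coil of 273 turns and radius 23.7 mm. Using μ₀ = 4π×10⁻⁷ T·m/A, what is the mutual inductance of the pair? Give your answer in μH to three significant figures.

M ≈ 745 μH

The outer solenoid produces a uniform field B₁ = μ₀n₁I₁ across the inner coil,
so the flux linkage is N₂Φ = N₂B₁A₂ = μ₀n₁N₂A₂·I₁, giving M = μ₀n₁N₂A₂.
A₂ = πr² = π(2.370×10^-2 m)² = 1.7646×10^-3 m².
M = (4π×10⁻⁷)(1230)(273)(1.7646×10^-3) = 7.446×10^-4 H.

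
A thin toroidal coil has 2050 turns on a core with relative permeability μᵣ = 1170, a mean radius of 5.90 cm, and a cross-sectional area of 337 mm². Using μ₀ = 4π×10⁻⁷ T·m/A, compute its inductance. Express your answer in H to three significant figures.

L ≈ 5.62 H

For a thin toroid, L = μ₀μᵣN²A/(2πR).
L = (4π×10⁻⁷)(1170)(2050)²(3.370×10^-4) / (2π×5.900×10^-2 m) = 5.617 H.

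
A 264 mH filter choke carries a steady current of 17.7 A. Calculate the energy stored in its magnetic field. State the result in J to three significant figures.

Stored magnetic energy: U = ½LI².
U = ½(0.264 H)(17.7 A)² = 41.35 J.

U ≈ 41.4 J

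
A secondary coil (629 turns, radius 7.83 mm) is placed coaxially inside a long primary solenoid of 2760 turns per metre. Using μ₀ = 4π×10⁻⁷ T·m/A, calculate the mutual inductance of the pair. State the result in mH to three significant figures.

M ≈ 0.420 mH

The outer solenoid produces a uniform field B₁ = μ₀n₁I₁ across the inner coil,
so the flux linkage is N₂Φ = N₂B₁A₂ = μ₀n₁N₂A₂·I₁, giving M = μ₀n₁N₂A₂.
A₂ = πr² = π(7.830×10^-3 m)² = 1.926×10^-4 m².
M = (4π×10⁻⁷)(2760)(629)(1.926×10^-4) = 4.202×10^-4 H.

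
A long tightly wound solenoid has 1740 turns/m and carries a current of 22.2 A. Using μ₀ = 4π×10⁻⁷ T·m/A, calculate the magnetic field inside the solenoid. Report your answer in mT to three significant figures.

Inside a long solenoid, B = μ₀nI.
B = (4π×10⁻⁷)(1.740×10^3 m⁻¹)(22.2 A) = 4.854×10^-2 T.

B ≈ 48.5 mT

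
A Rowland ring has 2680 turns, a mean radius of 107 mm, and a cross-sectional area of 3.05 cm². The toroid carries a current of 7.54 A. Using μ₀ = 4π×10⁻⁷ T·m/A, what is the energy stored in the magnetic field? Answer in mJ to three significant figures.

L = μ₀N²A/(2πR) = (4π×10⁻⁷)(2680)²(3.050×10^-4)/(2π×0.107) = 4.0946×10^-3 H.
U = ½LI² = ½(4.0946×10^-3)(7.54)² = 0.1164 J.

U ≈ 116 mJ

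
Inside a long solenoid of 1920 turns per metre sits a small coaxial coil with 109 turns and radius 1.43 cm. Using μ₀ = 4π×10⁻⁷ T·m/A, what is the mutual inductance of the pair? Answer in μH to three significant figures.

The outer solenoid produces a uniform field B₁ = μ₀n₁I₁ across the inner coil,
so the flux linkage is N₂Φ = N₂B₁A₂ = μ₀n₁N₂A₂·I₁, giving M = μ₀n₁N₂A₂.
A₂ = πr² = π(1.430×10^-2 m)² = 6.424×10^-4 m².
M = (4π×10⁻⁷)(1920)(109)(6.424×10^-4) = 1.690×10^-4 H.

M ≈ 169 μH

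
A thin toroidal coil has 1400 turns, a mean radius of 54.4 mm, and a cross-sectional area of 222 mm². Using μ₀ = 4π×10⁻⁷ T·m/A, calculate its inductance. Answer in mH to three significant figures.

L ≈ 1.60 mH

For a thin toroid, L = μ₀N²A/(2πR).
L = (4π×10⁻⁷)(1400)²(2.220×10^-4) / (2π×5.440×10^-2 m) = 1.600×10^-3 H.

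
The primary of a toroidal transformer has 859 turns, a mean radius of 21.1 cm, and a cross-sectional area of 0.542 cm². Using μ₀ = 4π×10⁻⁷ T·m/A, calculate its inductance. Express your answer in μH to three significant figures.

L ≈ 37.9 μH

For a thin toroid, L = μ₀N²A/(2πR).
L = (4π×10⁻⁷)(859)²(5.420×10^-5) / (2π×0.211 m) = 3.791×10^-5 H.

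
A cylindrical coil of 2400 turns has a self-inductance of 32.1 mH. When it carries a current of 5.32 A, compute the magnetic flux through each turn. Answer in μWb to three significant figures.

Φ_B ≈ 71.2 μWb

From L = NΦ_B/I, the flux per turn is Φ_B = LI/N.
Φ_B = (3.210×10^-2 H)(5.32 A)/2400 = 7.116×10^-5 Wb.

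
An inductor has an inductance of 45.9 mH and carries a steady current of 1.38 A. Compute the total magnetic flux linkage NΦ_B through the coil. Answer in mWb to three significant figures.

NΦ_B ≈ 63.3 mWb

From L = NΦ_B/I, the flux linkage is NΦ_B = LI.
NΦ_B = (4.590×10^-2 H)(1.38 A) = 6.334×10^-2 Wb.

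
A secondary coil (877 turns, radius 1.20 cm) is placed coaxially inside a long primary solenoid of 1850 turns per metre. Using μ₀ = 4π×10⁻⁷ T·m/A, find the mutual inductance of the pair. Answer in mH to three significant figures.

The outer solenoid produces a uniform field B₁ = μ₀n₁I₁ across the inner coil,
so the flux linkage is N₂Φ = N₂B₁A₂ = μ₀n₁N₂A₂·I₁, giving M = μ₀n₁N₂A₂.
A₂ = πr² = π(1.200×10^-2 m)² = 4.524×10^-4 m².
M = (4π×10⁻⁷)(1850)(877)(4.524×10^-4) = 9.223×10^-4 H.

M ≈ 0.922 mH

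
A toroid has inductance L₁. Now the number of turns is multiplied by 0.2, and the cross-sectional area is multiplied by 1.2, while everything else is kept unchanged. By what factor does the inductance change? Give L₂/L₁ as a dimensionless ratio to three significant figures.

For a toroid, L ∝ μᵣN²A/R.
L₂/L₁ = (0.2)^2 × (1.2) = 0.0480.

L₂/L₁ = 0.0480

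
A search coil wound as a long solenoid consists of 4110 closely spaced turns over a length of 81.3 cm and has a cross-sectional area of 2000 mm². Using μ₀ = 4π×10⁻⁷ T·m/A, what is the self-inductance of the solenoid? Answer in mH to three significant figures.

L ≈ 52.2 mH

A = 2000 mm² = 2.000×10^-3 m².
For a long solenoid, L = μ₀N²A/ℓ.
L = (4π×10⁻⁷)(4110)²(2.000×10^-3)/(0.813 m) = 5.222×10^-2 H.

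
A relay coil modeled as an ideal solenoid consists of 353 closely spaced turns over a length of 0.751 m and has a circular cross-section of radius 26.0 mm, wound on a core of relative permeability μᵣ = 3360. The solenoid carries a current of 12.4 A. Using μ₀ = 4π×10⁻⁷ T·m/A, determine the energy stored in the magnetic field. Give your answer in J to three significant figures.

U ≈ 114 J

A = πr² = π(2.600×10^-2 m)² = 2.124×10^-3 m².
L = μ₀μᵣN²A/ℓ = (4π×10⁻⁷)(3360)(353)²(2.124×10^-3)/(0.751) = 1.488 H.
U = ½LI² = ½(1.488)(12.4)² = 114.4 J.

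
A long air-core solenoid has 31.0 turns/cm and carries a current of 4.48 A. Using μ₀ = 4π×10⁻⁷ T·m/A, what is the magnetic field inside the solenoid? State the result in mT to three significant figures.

B ≈ 17.5 mT

Inside a long solenoid, B = μ₀nI.
B = (4π×10⁻⁷)(3.100×10^3 m⁻¹)(4.48 A) = 1.745×10^-2 T.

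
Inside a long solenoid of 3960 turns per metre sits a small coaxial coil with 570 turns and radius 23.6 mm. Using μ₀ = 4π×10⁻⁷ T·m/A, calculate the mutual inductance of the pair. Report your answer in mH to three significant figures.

M ≈ 4.96 mH

The outer solenoid produces a uniform field B₁ = μ₀n₁I₁ across the inner coil,
so the flux linkage is N₂Φ = N₂B₁A₂ = μ₀n₁N₂A₂·I₁, giving M = μ₀n₁N₂A₂.
A₂ = πr² = π(2.360×10^-2 m)² = 1.750×10^-3 m².
M = (4π×10⁻⁷)(3960)(570)(1.750×10^-3) = 4.963×10^-3 H.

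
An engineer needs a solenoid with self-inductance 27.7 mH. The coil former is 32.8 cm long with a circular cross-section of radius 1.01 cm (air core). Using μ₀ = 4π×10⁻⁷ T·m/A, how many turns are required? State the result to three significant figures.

A = πr² = π(1.010×10^-2 m)² = 3.2047×10^-4 m².
From L = μ₀N²A/ℓ, N = √(Lℓ / (μ₀A)).
N = √[(2.770×10^-2)(0.328) / ((4π×10⁻⁷)×3.2047×10^-4)] = √(2.256×10^7) ≈ 4749.8.

N ≈ 4750 turns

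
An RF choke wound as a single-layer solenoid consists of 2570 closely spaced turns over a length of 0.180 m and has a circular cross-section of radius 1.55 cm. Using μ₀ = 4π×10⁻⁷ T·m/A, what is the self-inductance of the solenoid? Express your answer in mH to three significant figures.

L ≈ 34.8 mH

A = πr² = π(1.550×10^-2 m)² = 7.548×10^-4 m².
For a long solenoid, L = μ₀N²A/ℓ.
L = (4π×10⁻⁷)(2570)²(7.548×10^-4)/(0.18 m) = 3.480×10^-2 H.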